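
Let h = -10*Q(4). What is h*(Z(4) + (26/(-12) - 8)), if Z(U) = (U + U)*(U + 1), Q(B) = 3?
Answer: -895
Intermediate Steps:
Z(U) = 2*U*(1 + U) (Z(U) = (2*U)*(1 + U) = 2*U*(1 + U))
h = -30 (h = -10*3 = -30)
h*(Z(4) + (26/(-12) - 8)) = -30*(2*4*(1 + 4) + (26/(-12) - 8)) = -30*(2*4*5 + (26*(-1/12) - 8)) = -30*(40 + (-13/6 - 8)) = -30*(40 - 61/6) = -30*179/6 = -895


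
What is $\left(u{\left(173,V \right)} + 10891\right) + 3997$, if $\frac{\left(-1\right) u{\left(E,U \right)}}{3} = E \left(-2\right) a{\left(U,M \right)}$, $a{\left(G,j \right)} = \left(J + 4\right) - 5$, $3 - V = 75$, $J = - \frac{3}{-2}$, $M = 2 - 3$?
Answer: $15407$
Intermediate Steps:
$M = -1$ ($M = 2 - 3 = -1$)
$J = \frac{3}{2}$ ($J = \left(-3\right) \left(- \frac{1}{2}\right) = \frac{3}{2} \approx 1.5$)
$V = -72$ ($V = 3 - 75 = -72$)
$a{\left(G,j \right)} = \frac{1}{2}$ ($a{\left(G,j \right)} = \left(\frac{3}{2} + 4\right) - 5 = \frac{11}{2} - 5 = \frac{1}{2}$)
$u{\left(E,U \right)} = 3 E$ ($u{\left(E,U \right)} = - 3 E \left(-2\right) \frac{1}{2} = - 3 - 2 E \frac{1}{2} = - 3 \left(- E\right) = 3 E$)
$\left(u{\left(173,V \right)} + 10891\right) + 3997 = \left(3 \cdot 173 + 10891\right) + 3997 = \left(519 + 10891\right) + 3997 = 11410 + 3997 = 15407$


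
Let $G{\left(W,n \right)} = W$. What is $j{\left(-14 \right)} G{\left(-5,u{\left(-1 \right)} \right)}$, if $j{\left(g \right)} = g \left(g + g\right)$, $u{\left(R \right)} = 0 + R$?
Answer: $-1960$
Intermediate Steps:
$u{\left(R \right)} = R$
$j{\left(g \right)} = 2 g^{2}$ ($j{\left(g \right)} = g 2 g = 2 g^{2}$)
$j{\left(-14 \right)} G{\left(-5,u{\left(-1 \right)} \right)} = 2 \left(-14\right)^{2} \left(-5\right) = 2 \cdot 196 \left(-5\right) = 392 \left(-5\right) = -1960$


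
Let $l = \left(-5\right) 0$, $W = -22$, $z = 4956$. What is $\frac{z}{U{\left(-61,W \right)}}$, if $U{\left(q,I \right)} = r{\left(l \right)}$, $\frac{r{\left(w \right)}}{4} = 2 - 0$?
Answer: $\frac{1239}{2} \approx 619.5$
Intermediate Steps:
$l = 0$
$r{\left(w \right)} = 8$ ($r{\left(w \right)} = 4 \left(2 - 0\right) = 4 \left(2 + 0\right) = 4 \cdot 2 = 8$)
$U{\left(q,I \right)} = 8$
$\frac{z}{U{\left(-61,W \right)}} = \frac{4956}{8} = 4956 \cdot \frac{1}{8} = \frac{1239}{2}$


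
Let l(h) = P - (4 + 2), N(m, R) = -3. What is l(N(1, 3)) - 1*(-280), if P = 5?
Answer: 279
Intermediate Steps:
l(h) = -1 (l(h) = 5 - (4 + 2) = 5 - 1*6 = 5 - 6 = -1)
l(N(1, 3)) - 1*(-280) = -1 - 1*(-280) = -1 + 280 = 279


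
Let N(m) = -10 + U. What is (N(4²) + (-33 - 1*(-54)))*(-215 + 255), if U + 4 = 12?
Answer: 760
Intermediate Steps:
U = 8 (U = -4 + 12 = 8)
N(m) = -2 (N(m) = -10 + 8 = -2)
(N(4²) + (-33 - 1*(-54)))*(-215 + 255) = (-2 + (-33 - 1*(-54)))*(-215 + 255) = (-2 + (-33 + 54))*40 = (-2 + 21)*40 = 19*40 = 760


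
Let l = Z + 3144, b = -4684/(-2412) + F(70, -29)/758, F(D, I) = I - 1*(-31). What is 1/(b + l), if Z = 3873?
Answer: 228537/1604088541 ≈ 0.00014247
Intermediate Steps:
F(D, I) = 31 + I (F(D, I) = I + 31 = 31 + I)
b = 444412/228537 (b = -4684/(-2412) + (31 - 29)/758 = -4684*(-1/2412) + 2*(1/758) = 1171/603 + 1/379 = 444412/228537 ≈ 1.9446)
l = 7017 (l = 3873 + 3144 = 7017)
1/(b + l) = 1/(444412/228537 + 7017) = 1/(1604088541/228537) = 228537/1604088541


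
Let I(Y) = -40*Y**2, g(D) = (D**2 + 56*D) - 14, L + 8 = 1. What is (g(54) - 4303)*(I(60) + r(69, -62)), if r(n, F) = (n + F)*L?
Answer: -233791527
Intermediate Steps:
L = -7 (L = -8 + 1 = -7)
g(D) = -14 + D**2 + 56*D
r(n, F) = -7*F - 7*n (r(n, F) = (n + F)*(-7) = (F + n)*(-7) = -7*F - 7*n)
(g(54) - 4303)*(I(60) + r(69, -62)) = ((-14 + 54**2 + 56*54) - 4303)*(-40*60**2 + (-7*(-62) - 7*69)) = ((-14 + 2916 + 3024) - 4303)*(-40*3600 + (434 - 483)) = (5926 - 4303)*(-144000 - 49) = 1623*(-144049) = -233791527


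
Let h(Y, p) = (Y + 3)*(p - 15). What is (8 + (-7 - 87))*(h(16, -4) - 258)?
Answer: 53234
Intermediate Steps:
h(Y, p) = (-15 + p)*(3 + Y) (h(Y, p) = (3 + Y)*(-15 + p) = (-15 + p)*(3 + Y))
(8 + (-7 - 87))*(h(16, -4) - 258) = (8 + (-7 - 87))*((-45 - 15*16 + 3*(-4) + 16*(-4)) - 258) = (8 - 94)*((-45 - 240 - 12 - 64) - 258) = -86*(-361 - 258) = -86*(-619) = 53234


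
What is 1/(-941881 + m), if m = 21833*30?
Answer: -1/286891 ≈ -3.4856e-6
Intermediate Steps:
m = 654990
1/(-941881 + m) = 1/(-941881 + 654990) = 1/(-286891) = -1/286891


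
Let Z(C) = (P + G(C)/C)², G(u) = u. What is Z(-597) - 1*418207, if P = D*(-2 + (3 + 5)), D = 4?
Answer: -417582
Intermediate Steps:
P = 24 (P = 4*(-2 + (3 + 5)) = 4*(-2 + 8) = 4*6 = 24)
Z(C) = 625 (Z(C) = (24 + C/C)² = (24 + 1)² = 25² = 625)
Z(-597) - 1*418207 = 625 - 1*418207 = 625 - 418207 = -417582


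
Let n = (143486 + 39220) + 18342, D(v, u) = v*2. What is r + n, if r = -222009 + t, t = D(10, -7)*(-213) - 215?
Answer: -25436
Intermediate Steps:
D(v, u) = 2*v
n = 201048 (n = 182706 + 18342 = 201048)
t = -4475 (t = (2*10)*(-213) - 215 = 20*(-213) - 215 = -4260 - 215 = -4475)
r = -226484 (r = -222009 - 4475 = -226484)
r + n = -226484 + 201048 = -25436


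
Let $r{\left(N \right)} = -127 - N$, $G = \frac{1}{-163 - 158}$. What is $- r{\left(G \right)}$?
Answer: $\frac{40766}{321} \approx 127.0$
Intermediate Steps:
$G = - \frac{1}{321}$ ($G = \frac{1}{-321} = - \frac{1}{321} \approx -0.0031153$)
$- r{\left(G \right)} = - (-127 - - \frac{1}{321}) = - (-127 + \frac{1}{321}) = \left(-1\right) \left(- \frac{40766}{321}\right) = \frac{40766}{321}$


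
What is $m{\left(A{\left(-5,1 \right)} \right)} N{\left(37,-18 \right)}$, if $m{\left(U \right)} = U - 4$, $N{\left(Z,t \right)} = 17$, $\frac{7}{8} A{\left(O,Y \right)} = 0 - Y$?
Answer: $- \frac{612}{7} \approx -87.429$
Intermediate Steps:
$A{\left(O,Y \right)} = - \frac{8 Y}{7}$ ($A{\left(O,Y \right)} = \frac{8 \left(0 - Y\right)}{7} = \frac{8 \left(- Y\right)}{7} = - \frac{8 Y}{7}$)
$m{\left(U \right)} = -4 + U$
$m{\left(A{\left(-5,1 \right)} \right)} N{\left(37,-18 \right)} = \left(-4 - \frac{8}{7}\right) 17 = \left(- \frac{36}{7}\right) 17 = - \frac{612}{7}$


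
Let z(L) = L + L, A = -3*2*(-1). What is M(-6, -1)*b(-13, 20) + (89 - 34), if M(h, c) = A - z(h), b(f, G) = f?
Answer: -179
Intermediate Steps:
A = 6 (A = -6*(-1) = 6)
z(L) = 2*L
M(h, c) = 6 - 2*h
M(-6, -1)*b(-13, 20) + (89 - 34) = (6 - 2*(-6))*(-13) + (89 - 34) = (6 + 12)*(-13) + 55 = 18*(-13) + 55 = -234 + 55 = -179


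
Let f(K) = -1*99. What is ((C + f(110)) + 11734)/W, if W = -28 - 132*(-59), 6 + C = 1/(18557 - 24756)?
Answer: 7208817/4810424 ≈ 1.4986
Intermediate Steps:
C = -37195/6199 (C = -6 + 1/(18557 - 24756) = -6 + 1/(-6199) = -6 - 1/6199 = -37195/6199 ≈ -6.0002)
f(K) = -99
W = 7760 (W = -28 + 7788 = 7760)
((C + f(110)) + 11734)/W = ((-37195/6199 - 99) + 11734)/7760 = (-650896/6199 + 11734)*(1/7760) = (72088170/6199)*(1/7760) = 7208817/4810424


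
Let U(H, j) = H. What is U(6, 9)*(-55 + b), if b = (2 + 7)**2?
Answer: 156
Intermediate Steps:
b = 81 (b = 9**2 = 81)
U(6, 9)*(-55 + b) = 6*(-55 + 81) = 6*26 = 156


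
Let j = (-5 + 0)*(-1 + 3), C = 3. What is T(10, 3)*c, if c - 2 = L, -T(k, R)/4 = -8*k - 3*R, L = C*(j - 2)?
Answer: -12104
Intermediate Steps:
j = -10 (j = -5*2 = -10)
L = -36 (L = 3*(-10 - 2) = 3*(-12) = -36)
T(k, R) = 12*R + 32*k (T(k, R) = -4*(-8*k - 3*R) = 12*R + 32*k)
c = -34 (c = 2 - 36 = -34)
T(10, 3)*c = (12*3 + 32*10)*(-34) = (36 + 320)*(-34) = 356*(-34) = -12104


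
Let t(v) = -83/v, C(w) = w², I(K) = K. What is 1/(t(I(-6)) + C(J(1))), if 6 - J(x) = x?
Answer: 6/233 ≈ 0.025751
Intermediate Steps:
J(x) = 6 - x
1/(t(I(-6)) + C(J(1))) = 1/(-83/(-6) + (6 - 1*1)²) = 1/(-83*(-⅙) + (6 - 1)²) = 1/(83/6 + 5²) = 1/(83/6 + 25) = 1/(233/6) = 6/233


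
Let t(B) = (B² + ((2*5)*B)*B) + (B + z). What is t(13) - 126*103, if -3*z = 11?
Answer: -33329/3 ≈ -11110.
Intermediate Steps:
z = -11/3 (z = -⅓*11 = -11/3 ≈ -3.6667)
t(B) = -11/3 + B + 11*B² (t(B) = (B² + ((2*5)*B)*B) + (B - 11/3) = (B² + (10*B)*B) + (-11/3 + B) = (B² + 10*B²) + (-11/3 + B) = 11*B² + (-11/3 + B) = -11/3 + B + 11*B²)
t(13) - 126*103 = (-11/3 + 13 + 11*13²) - 126*103 = (-11/3 + 13 + 11*169) - 12978 = (-11/3 + 13 + 1859) - 12978 = 5605/3 - 12978 = -33329/3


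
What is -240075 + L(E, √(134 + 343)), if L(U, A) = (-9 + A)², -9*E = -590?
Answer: -239517 - 54*√53 ≈ -2.3991e+5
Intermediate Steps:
E = 590/9 (E = -⅑*(-590) = 590/9 ≈ 65.556)
-240075 + L(E, √(134 + 343)) = -240075 + (-9 + √(134 + 343))² = -240075 + (-9 + √477)² = -240075 + (-9 + 3*√53)²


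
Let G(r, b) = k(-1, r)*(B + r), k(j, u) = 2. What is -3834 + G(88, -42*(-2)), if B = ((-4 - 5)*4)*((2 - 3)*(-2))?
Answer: -3802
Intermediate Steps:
B = -72 (B = (-9*4)*(-1*(-2)) = -36*2 = -72)
G(r, b) = -144 + 2*r (G(r, b) = 2*(-72 + r) = -144 + 2*r)
-3834 + G(88, -42*(-2)) = -3834 + (-144 + 2*88) = -3834 + (-144 + 176) = -3834 + 32 = -3802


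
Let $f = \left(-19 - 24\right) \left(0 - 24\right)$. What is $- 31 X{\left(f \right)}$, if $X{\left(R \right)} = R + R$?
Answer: $-63984$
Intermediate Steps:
$f = 1032$ ($f = \left(-43\right) \left(-24\right) = 1032$)
$X{\left(R \right)} = 2 R$
$- 31 X{\left(f \right)} = - 31 \cdot 2 \cdot 1032 = \left(-31\right) 2064 = -63984$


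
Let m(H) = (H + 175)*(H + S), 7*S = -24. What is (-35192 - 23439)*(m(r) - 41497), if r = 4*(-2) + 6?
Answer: 17416514443/7 ≈ 2.4881e+9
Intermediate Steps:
S = -24/7 (S = (⅐)*(-24) = -24/7 ≈ -3.4286)
r = -2 (r = -8 + 6 = -2)
m(H) = (175 + H)*(-24/7 + H) (m(H) = (H + 175)*(H - 24/7) = (175 + H)*(-24/7 + H))
(-35192 - 23439)*(m(r) - 41497) = (-35192 - 23439)*((-600 + (-2)² + (1201/7)*(-2)) - 41497) = -58631*((-600 + 4 - 2402/7) - 41497) = -58631*(-6574/7 - 41497) = -58631*(-297053/7) = 17416514443/7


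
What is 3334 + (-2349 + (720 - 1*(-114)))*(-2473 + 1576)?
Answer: 1362289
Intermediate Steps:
3334 + (-2349 + (720 - 1*(-114)))*(-2473 + 1576) = 3334 + (-2349 + (720 + 114))*(-897) = 3334 + (-2349 + 834)*(-897) = 3334 - 1515*(-897) = 3334 + 1358955 = 1362289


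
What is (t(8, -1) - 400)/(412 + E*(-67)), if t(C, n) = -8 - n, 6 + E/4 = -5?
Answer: -407/3360 ≈ -0.12113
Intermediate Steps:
E = -44 (E = -24 + 4*(-5) = -24 - 20 = -44)
(t(8, -1) - 400)/(412 + E*(-67)) = ((-8 - 1*(-1)) - 400)/(412 - 44*(-67)) = ((-8 + 1) - 400)/(412 + 2948) = (-7 - 400)/3360 = -407*1/3360 = -407/3360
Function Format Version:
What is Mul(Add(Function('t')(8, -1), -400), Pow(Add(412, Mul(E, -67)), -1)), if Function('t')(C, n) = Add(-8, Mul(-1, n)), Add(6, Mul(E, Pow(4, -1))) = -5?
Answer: Rational(-407, 3360) ≈ -0.12113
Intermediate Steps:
E = -44 (E = Add(-24, Mul(4, -5)) = Add(-24, -20) = -44)
Mul(Add(Function('t')(8, -1), -400), Pow(Add(412, Mul(E, -67)), -1)) = Mul(Add(Add(-8, Mul(-1, -1)), -400), Pow(Add(412, Mul(-44, -67)), -1)) = Mul(Add(Add(-8, 1), -400), Pow(Add(412, 2948), -1)) = Mul(Add(-7, -400), Pow(3360, -1)) = Mul(-407, Rational(1, 3360)) = Rational(-407, 3360)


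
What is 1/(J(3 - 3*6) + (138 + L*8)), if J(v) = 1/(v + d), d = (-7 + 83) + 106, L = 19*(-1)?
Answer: -167/2337 ≈ -0.071459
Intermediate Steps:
L = -19
d = 182 (d = 76 + 106 = 182)
J(v) = 1/(182 + v) (J(v) = 1/(v + 182) = 1/(182 + v))
1/(J(3 - 3*6) + (138 + L*8)) = 1/(1/(182 + (3 - 3*6)) + (138 - 19*8)) = 1/(1/(182 + (3 - 18)) + (138 - 152)) = 1/(1/(182 - 15) - 14) = 1/(1/167 - 14) = 1/(-2337/167) = -167/2337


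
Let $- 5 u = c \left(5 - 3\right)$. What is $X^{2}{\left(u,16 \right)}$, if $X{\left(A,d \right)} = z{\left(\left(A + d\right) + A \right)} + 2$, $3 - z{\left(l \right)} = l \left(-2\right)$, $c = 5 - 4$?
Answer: $\frac{31329}{25} \approx 1253.2$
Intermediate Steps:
$c = 1$
$z{\left(l \right)} = 3 + 2 l$ ($z{\left(l \right)} = 3 - l \left(-2\right) = 3 - - 2 l = 3 + 2 l$)
$u = - \frac{2}{5}$ ($u = - \frac{1 \left(5 - 3\right)}{5} = - \frac{1 \cdot 2}{5} = \left(- \frac{1}{5}\right) 2 = - \frac{2}{5} \approx -0.4$)
$X{\left(A,d \right)} = 5 + 2 d + 4 A$ ($X{\left(A,d \right)} = \left(3 + 2 \left(\left(A + d\right) + A\right)\right) + 2 = \left(3 + 2 \left(d + 2 A\right)\right) + 2 = \left(3 + \left(2 d + 4 A\right)\right) + 2 = \left(3 + 2 d + 4 A\right) + 2 = 5 + 2 d + 4 A$)
$X^{2}{\left(u,16 \right)} = \left(5 + 2 \cdot 16 + 4 \left(- \frac{2}{5}\right)\right)^{2} = \left(5 + 32 - \frac{8}{5}\right)^{2} = \left(\frac{177}{5}\right)^{2} = \frac{31329}{25}$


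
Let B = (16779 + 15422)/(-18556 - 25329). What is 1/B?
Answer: -43885/32201 ≈ -1.3628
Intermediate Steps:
B = -32201/43885 (B = 32201/(-43885) = 32201*(-1/43885) = -32201/43885 ≈ -0.73376)
1/B = 1/(-32201/43885) = -43885/32201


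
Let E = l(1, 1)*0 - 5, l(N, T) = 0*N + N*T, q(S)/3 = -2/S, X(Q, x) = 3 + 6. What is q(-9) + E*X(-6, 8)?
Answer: -133/3 ≈ -44.333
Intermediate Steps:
X(Q, x) = 9
q(S) = -6/S (q(S) = 3*(-2/S) = -6/S)
l(N, T) = N*T (l(N, T) = 0 + N*T = N*T)
E = -5 (E = (1*1)*0 - 5 = 1*0 - 5 = 0 - 5 = -5)
q(-9) + E*X(-6, 8) = -6/(-9) - 5*9 = -6*(-1/9) - 45 = 2/3 - 45 = -133/3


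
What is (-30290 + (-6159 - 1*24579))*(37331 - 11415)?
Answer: -1581601648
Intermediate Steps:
(-30290 + (-6159 - 1*24579))*(37331 - 11415) = (-30290 + (-6159 - 24579))*25916 = (-30290 - 30738)*25916 = -61028*25916 = -1581601648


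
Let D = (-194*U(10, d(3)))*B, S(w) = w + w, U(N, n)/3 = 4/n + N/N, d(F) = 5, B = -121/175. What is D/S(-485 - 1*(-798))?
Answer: 316899/273875 ≈ 1.1571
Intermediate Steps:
B = -121/175 (B = -121*1/175 = -121/175 ≈ -0.69143)
U(N, n) = 3 + 12/n (U(N, n) = 3*(4/n + N/N) = 3*(4/n + 1) = 3*(1 + 4/n) = 3 + 12/n)
S(w) = 2*w
D = 633798/875 (D = -194*(3 + 12/5)*(-121/175) = -194*27/5*(-121/175) = -5238/5*(-121/175) = 633798/875 ≈ 724.34)
D/S(-485 - 1*(-798)) = 633798/(875*((2*(-485 - 1*(-798))))) = 633798/(875*((2*(-485 + 798)))) = 633798/(875*((2*313))) = (633798/875)/626 = (633798/875)*(1/626) = 316899/273875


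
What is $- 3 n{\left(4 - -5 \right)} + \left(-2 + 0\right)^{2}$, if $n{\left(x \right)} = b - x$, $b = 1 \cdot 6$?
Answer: $13$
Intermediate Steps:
$b = 6$
$n{\left(x \right)} = 6 - x$
$- 3 n{\left(4 - -5 \right)} + \left(-2 + 0\right)^{2} = - 3 \left(6 - \left(4 - -5\right)\right) + \left(-2 + 0\right)^{2} = - 3 \left(6 - \left(4 + 5\right)\right) + \left(-2\right)^{2} = - 3 \left(6 - 9\right) + 4 = \left(-3\right) \left(-3\right) + 4 = 9 + 4 = 13$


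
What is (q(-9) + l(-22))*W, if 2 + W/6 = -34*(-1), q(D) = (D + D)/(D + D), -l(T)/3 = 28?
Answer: -15936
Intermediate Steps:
l(T) = -84 (l(T) = -3*28 = -84)
q(D) = 1 (q(D) = (2*D)/((2*D)) = (2*D)*(1/(2*D)) = 1)
W = 192 (W = -12 + 6*(-34*(-1)) = -12 + 6*34 = -12 + 204 = 192)
(q(-9) + l(-22))*W = (1 - 84)*192 = -83*192 = -15936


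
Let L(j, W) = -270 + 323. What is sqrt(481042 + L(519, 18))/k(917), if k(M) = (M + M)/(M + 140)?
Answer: 453*sqrt(53455)/262 ≈ 399.75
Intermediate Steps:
L(j, W) = 53
k(M) = 2*M/(140 + M) (k(M) = (2*M)/(140 + M) = 2*M/(140 + M))
sqrt(481042 + L(519, 18))/k(917) = sqrt(481042 + 53)/((2*917/(140 + 917))) = sqrt(481095)/((2*917/1057)) = (3*sqrt(53455))/((2*917*(1/1057))) = (3*sqrt(53455))/(262/151) = (3*sqrt(53455))*(151/262) = 453*sqrt(53455)/262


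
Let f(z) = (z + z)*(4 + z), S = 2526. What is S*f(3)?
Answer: 106092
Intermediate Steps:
f(z) = 2*z*(4 + z) (f(z) = (2*z)*(4 + z) = 2*z*(4 + z))
S*f(3) = 2526*(2*3*(4 + 3)) = 2526*(2*3*7) = 2526*42 = 106092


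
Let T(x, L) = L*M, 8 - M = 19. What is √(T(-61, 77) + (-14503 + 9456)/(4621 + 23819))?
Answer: I*√19034044330/4740 ≈ 29.106*I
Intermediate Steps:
M = -11 (M = 8 - 1*19 = 8 - 19 = -11)
T(x, L) = -11*L (T(x, L) = L*(-11) = -11*L)
√(T(-61, 77) + (-14503 + 9456)/(4621 + 23819)) = √(-11*77 + (-14503 + 9456)/(4621 + 23819)) = √(-847 - 5047/28440) = √(-24093727/28440) = I*√19034044330/4740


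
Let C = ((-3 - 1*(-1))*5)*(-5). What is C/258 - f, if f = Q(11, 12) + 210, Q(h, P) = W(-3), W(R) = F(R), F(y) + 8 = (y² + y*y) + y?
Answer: -27968/129 ≈ -216.81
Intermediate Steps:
F(y) = -8 + y + 2*y² (F(y) = -8 + ((y² + y*y) + y) = -8 + ((y² + y²) + y) = -8 + (2*y² + y) = -8 + (y + 2*y²) = -8 + y + 2*y²)
W(R) = -8 + R + 2*R²
Q(h, P) = 7 (Q(h, P) = -8 - 3 + 2*(-3)² = -8 - 3 + 2*9 = -8 - 3 + 18 = 7)
C = 50 (C = ((-3 + 1)*5)*(-5) = -2*5*(-5) = -10*(-5) = 50)
f = 217 (f = 7 + 210 = 217)
C/258 - f = 50/258 - 1*217 = 50*(1/258) - 217 = 25/129 - 217 = -27968/129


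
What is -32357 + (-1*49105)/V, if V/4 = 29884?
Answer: -3867875457/119536 ≈ -32357.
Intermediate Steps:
V = 119536 (V = 4*29884 = 119536)
-32357 + (-1*49105)/V = -32357 - 1*49105/119536 = -32357 - 49105*1/119536 = -32357 - 49105/119536 = -3867875457/119536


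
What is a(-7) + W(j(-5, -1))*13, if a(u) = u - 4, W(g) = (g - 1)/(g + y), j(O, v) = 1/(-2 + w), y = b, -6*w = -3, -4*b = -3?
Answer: -271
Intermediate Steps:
b = ¾ (b = -¼*(-3) = ¾ ≈ 0.75000)
w = ½ (w = -⅙*(-3) = ½ ≈ 0.50000)
y = ¾ ≈ 0.75000
j(O, v) = -⅔ (j(O, v) = 1/(-2 + ½) = 1/(-3/2) = -⅔)
W(g) = (-1 + g)/(¾ + g) (W(g) = (g - 1)/(g + ¾) = (-1 + g)/(¾ + g))
a(u) = -4 + u
a(-7) + W(j(-5, -1))*13 = (-4 - 7) + (4*(-1 - ⅔)/(3 + 4*(-⅔)))*13 = -11 + (4*(-5/3)/(3 - 8/3))*13 = -11 + (4*(-5/3)/(⅓))*13 = -11 + (4*3*(-5/3))*13 = -11 - 20*13 = -11 - 260 = -271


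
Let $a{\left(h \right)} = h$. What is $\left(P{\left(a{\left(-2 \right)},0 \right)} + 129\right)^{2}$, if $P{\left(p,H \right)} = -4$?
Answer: $15625$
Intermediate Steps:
$\left(P{\left(a{\left(-2 \right)},0 \right)} + 129\right)^{2} = \left(-4 + 129\right)^{2} = 125^{2} = 15625$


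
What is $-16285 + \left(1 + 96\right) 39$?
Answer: $-12502$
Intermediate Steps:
$-16285 + \left(1 + 96\right) 39 = -16285 + 97 \cdot 39 = -16285 + 3783 = -12502$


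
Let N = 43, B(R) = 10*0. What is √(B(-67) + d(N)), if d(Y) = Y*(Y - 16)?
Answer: 3*√129 ≈ 34.073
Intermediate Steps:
B(R) = 0
d(Y) = Y*(-16 + Y)
√(B(-67) + d(N)) = √(0 + 43*(-16 + 43)) = √(0 + 43*27) = √(0 + 1161) = √1161 = 3*√129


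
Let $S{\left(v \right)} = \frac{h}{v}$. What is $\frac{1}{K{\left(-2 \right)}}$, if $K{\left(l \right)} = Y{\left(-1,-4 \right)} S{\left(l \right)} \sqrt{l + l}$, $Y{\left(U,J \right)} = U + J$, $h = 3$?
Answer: $- \frac{i}{15} \approx - 0.066667 i$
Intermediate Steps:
$Y{\left(U,J \right)} = J + U$
$S{\left(v \right)} = \frac{3}{v}$
$K{\left(l \right)} = - \frac{15 \sqrt{2}}{\sqrt{l}}$ ($K{\left(l \right)} = \left(-4 - 1\right) \frac{3}{l} \sqrt{l + l} = - 5 \frac{3}{l} \sqrt{2 l} = - \frac{15}{l} \sqrt{2} \sqrt{l} = - \frac{15 \sqrt{2}}{\sqrt{l}}$)
$\frac{1}{K{\left(-2 \right)}} = \frac{1}{\left(-15\right) \sqrt{2} \frac{1}{\sqrt{-2}}} = \frac{1}{\left(-15\right) \sqrt{2} \left(- \frac{i \sqrt{2}}{2}\right)} = \frac{1}{15 i} = - \frac{i}{15}$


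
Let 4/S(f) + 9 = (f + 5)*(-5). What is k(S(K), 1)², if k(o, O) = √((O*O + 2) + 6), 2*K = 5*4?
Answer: 9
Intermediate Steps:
K = 10 (K = (5*4)/2 = (½)*20 = 10)
S(f) = 4/(-34 - 5*f) (S(f) = 4/(-9 + (f + 5)*(-5)) = 4/(-9 + (5 + f)*(-5)) = 4/(-9 + (-25 - 5*f)) = 4/(-34 - 5*f))
k(o, O) = √(8 + O²) (k(o, O) = √((O² + 2) + 6) = √((2 + O²) + 6) = √(8 + O²))
k(S(K), 1)² = (√(8 + 1²))² = (√(8 + 1))² = (√9)² = 3² = 9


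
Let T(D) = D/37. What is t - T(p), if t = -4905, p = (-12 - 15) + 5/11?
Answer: -1996043/407 ≈ -4904.3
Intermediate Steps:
p = -292/11 (p = -27 + 5*(1/11) = -27 + 5/11 = -292/11 ≈ -26.545)
T(D) = D/37 (T(D) = D*(1/37) = D/37)
t - T(p) = -4905 - (-292)/(37*11) = -4905 - 1*(-292/407) = -4905 + 292/407 = -1996043/407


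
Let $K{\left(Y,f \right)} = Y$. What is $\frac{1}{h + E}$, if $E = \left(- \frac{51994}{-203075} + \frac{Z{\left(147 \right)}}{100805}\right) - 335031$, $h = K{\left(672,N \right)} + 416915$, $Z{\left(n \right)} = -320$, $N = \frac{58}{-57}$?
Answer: $\frac{4094195075}{338001403865934} \approx 1.2113 \cdot 10^{-5}$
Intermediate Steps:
$N = - \frac{58}{57}$ ($N = 58 \left(- \frac{1}{57}\right) = - \frac{58}{57} \approx -1.0175$)
$h = 417587$ ($h = 672 + 416915 = 417587$)
$E = - \frac{1371681234918091}{4094195075}$ ($E = \left(- \frac{51994}{-203075} - \frac{320}{100805}\right) - 335031 = \left(\left(-51994\right) \left(- \frac{1}{203075}\right) - \frac{64}{20161}\right) - 335031 = \left(\frac{51994}{203075} - \frac{64}{20161}\right) - 335031 = \frac{1035254234}{4094195075} - 335031 = - \frac{1371681234918091}{4094195075} \approx -3.3503 \cdot 10^{5}$)
$\frac{1}{h + E} = \frac{1}{417587 - \frac{1371681234918091}{4094195075}} = \frac{1}{\frac{338001403865934}{4094195075}} = \frac{4094195075}{338001403865934}$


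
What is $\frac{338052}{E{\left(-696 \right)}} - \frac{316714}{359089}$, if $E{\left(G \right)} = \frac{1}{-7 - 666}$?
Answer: $- \frac{81695978181358}{359089} \approx -2.2751 \cdot 10^{8}$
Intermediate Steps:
$E{\left(G \right)} = - \frac{1}{673}$ ($E{\left(G \right)} = \frac{1}{-673} = - \frac{1}{673}$)
$\frac{338052}{E{\left(-696 \right)}} - \frac{316714}{359089} = \frac{338052}{- \frac{1}{673}} - \frac{316714}{359089} = 338052 \left(-673\right) - \frac{316714}{359089} = -227508996 - \frac{316714}{359089} = - \frac{81695978181358}{359089}$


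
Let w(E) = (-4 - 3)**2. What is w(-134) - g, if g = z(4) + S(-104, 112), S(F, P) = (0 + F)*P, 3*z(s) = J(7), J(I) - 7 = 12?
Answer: 35072/3 ≈ 11691.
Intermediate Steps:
J(I) = 19 (J(I) = 7 + 12 = 19)
z(s) = 19/3 (z(s) = (1/3)*19 = 19/3)
w(E) = 49 (w(E) = (-7)**2 = 49)
S(F, P) = F*P
g = -34925/3 (g = 19/3 - 104*112 = 19/3 - 11648 = -34925/3 ≈ -11642.)
w(-134) - g = 49 - 1*(-34925/3) = 49 + 34925/3 = 35072/3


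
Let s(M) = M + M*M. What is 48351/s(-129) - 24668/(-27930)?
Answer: 41851463/10980480 ≈ 3.8114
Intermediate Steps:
s(M) = M + M**2
48351/s(-129) - 24668/(-27930) = 48351/((-129*(1 - 129))) - 24668/(-27930) = 48351/((-129*(-128))) - 24668*(-1/27930) = 48351/16512 + 1762/1995 = 48351*(1/16512) + 1762/1995 = 16117/5504 + 1762/1995 = 41851463/10980480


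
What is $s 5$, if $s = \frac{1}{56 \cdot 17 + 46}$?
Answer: $\frac{5}{998} \approx 0.00501$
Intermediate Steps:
$s = \frac{1}{998}$ ($s = \frac{1}{952 + 46} = \frac{1}{998} \approx 0.001002$)
$s 5 = \frac{1}{998} \cdot 5 = \frac{5}{998}$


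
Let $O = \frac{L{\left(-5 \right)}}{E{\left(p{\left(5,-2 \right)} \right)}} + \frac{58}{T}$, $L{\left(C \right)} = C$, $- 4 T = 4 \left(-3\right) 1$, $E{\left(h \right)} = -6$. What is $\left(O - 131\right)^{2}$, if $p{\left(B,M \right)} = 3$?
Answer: $\frac{442225}{36} \approx 12284.0$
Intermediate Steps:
$T = 3$ ($T = - \frac{4 \left(-3\right) 1}{4} = - \frac{\left(-12\right) 1}{4} = \left(- \frac{1}{4}\right) \left(-12\right) = 3$)
$O = \frac{121}{6}$ ($O = - \frac{5}{-6} + \frac{58}{3} = \left(-5\right) \left(- \frac{1}{6}\right) + 58 \cdot \frac{1}{3} = \frac{5}{6} + \frac{58}{3} = \frac{121}{6} \approx 20.167$)
$\left(O - 131\right)^{2} = \left(\frac{121}{6} - 131\right)^{2} = \left(- \frac{665}{6}\right)^{2} = \frac{442225}{36}$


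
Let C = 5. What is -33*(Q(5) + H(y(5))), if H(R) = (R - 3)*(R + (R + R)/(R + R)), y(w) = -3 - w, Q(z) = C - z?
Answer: -2541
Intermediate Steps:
Q(z) = 5 - z
H(R) = (1 + R)*(-3 + R) (H(R) = (-3 + R)*(R + (2*R)/((2*R))) = (-3 + R)*(R + (2*R)*(1/(2*R))) = (-3 + R)*(R + 1) = (-3 + R)*(1 + R) = (1 + R)*(-3 + R))
-33*(Q(5) + H(y(5))) = -33*((5 - 1*5) + (-3 + (-3 - 1*5)**2 - 2*(-3 - 1*5))) = -33*((5 - 5) + (-3 + (-3 - 5)**2 - 2*(-3 - 5))) = -33*(0 + (-3 + (-8)**2 - 2*(-8))) = -33*(0 + (-3 + 64 + 16)) = -33*(0 + 77) = -33*77 = -2541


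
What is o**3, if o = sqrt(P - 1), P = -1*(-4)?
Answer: 3*sqrt(3) ≈ 5.1962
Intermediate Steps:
P = 4
o = sqrt(3) (o = sqrt(4 - 1) = sqrt(3) ≈ 1.7320)
o**3 = (sqrt(3))**3 = 3*sqrt(3)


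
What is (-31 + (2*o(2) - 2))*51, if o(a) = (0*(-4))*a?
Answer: -1683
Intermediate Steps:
o(a) = 0 (o(a) = 0*a = 0)
(-31 + (2*o(2) - 2))*51 = (-31 + (2*0 - 2))*51 = (-31 + (0 - 2))*51 = (-31 - 2)*51 = -33*51 = -1683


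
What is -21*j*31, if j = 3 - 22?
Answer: 12369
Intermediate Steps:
j = -19
-21*j*31 = -21*(-19)*31 = 399*31 = 12369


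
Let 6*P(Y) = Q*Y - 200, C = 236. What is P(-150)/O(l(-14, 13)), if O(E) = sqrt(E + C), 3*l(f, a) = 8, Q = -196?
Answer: 7300*sqrt(537)/537 ≈ 315.02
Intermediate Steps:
l(f, a) = 8/3 (l(f, a) = (1/3)*8 = 8/3)
P(Y) = -100/3 - 98*Y/3 (P(Y) = (-196*Y - 200)/6 = (-200 - 196*Y)/6 = -100/3 - 98*Y/3)
O(E) = sqrt(236 + E) (O(E) = sqrt(E + 236) = sqrt(236 + E))
P(-150)/O(l(-14, 13)) = (-100/3 - 98/3*(-150))/(sqrt(236 + 8/3)) = (-100/3 + 4900)/(sqrt(716/3)) = 14600/(3*((2*sqrt(537)/3))) = 14600*(sqrt(537)/358)/3 = 7300*sqrt(537)/537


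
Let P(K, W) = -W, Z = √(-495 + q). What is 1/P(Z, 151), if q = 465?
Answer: -1/151 ≈ -0.0066225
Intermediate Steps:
Z = I*√30 (Z = √(-495 + 465) = √(-30) = I*√30 ≈ 5.4772*I)
1/P(Z, 151) = 1/(-1*151) = 1/(-151) = -1/151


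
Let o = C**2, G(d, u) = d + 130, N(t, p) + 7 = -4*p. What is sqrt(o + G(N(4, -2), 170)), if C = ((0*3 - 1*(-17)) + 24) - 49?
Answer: sqrt(195) ≈ 13.964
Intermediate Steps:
N(t, p) = -7 - 4*p
C = -8 (C = ((0 + 17) + 24) - 49 = (17 + 24) - 49 = 41 - 49 = -8)
G(d, u) = 130 + d
o = 64 (o = (-8)**2 = 64)
sqrt(o + G(N(4, -2), 170)) = sqrt(64 + (130 + (-7 - 4*(-2)))) = sqrt(64 + (130 + (-7 + 8))) = sqrt(64 + (130 + 1)) = sqrt(64 + 131) = sqrt(195)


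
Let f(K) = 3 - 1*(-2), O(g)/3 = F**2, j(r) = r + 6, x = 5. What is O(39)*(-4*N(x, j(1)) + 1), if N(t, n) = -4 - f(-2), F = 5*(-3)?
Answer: 24975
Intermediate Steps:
F = -15
j(r) = 6 + r
O(g) = 675 (O(g) = 3*(-15)**2 = 3*225 = 675)
f(K) = 5 (f(K) = 3 + 2 = 5)
N(t, n) = -9 (N(t, n) = -4 - 1*5 = -4 - 5 = -9)
O(39)*(-4*N(x, j(1)) + 1) = 675*(-4*(-9) + 1) = 675*(36 + 1) = 675*37 = 24975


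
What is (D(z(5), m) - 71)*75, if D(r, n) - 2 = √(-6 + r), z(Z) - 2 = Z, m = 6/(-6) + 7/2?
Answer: -5100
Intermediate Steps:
m = 5/2 (m = 6*(-⅙) + 7*(½) = -1 + 7/2 = 5/2 ≈ 2.5000)
z(Z) = 2 + Z
D(r, n) = 2 + √(-6 + r)
(D(z(5), m) - 71)*75 = ((2 + √(-6 + (2 + 5))) - 71)*75 = ((2 + √(-6 + 7)) - 71)*75 = ((2 + √1) - 71)*75 = ((2 + 1) - 71)*75 = (3 - 71)*75 = -68*75 = -5100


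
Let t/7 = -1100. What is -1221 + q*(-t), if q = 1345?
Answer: 10355279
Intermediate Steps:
t = -7700 (t = 7*(-1100) = -7700)
-1221 + q*(-t) = -1221 + 1345*(-1*(-7700)) = -1221 + 1345*7700 = -1221 + 10356500 = 10355279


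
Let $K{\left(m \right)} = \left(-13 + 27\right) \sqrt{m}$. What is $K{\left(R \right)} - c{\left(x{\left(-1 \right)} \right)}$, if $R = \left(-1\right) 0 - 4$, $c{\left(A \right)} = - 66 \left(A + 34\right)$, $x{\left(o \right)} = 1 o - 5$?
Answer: $1848 + 28 i \approx 1848.0 + 28.0 i$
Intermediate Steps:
$x{\left(o \right)} = -5 + o$ ($x{\left(o \right)} = o - 5 = -5 + o$)
$c{\left(A \right)} = -2244 - 66 A$ ($c{\left(A \right)} = - 66 \left(34 + A\right) = -2244 - 66 A$)
$R = -4$ ($R = 0 - 4 = -4$)
$K{\left(m \right)} = 14 \sqrt{m}$
$K{\left(R \right)} - c{\left(x{\left(-1 \right)} \right)} = 14 \sqrt{-4} - \left(-2244 - 66 \left(-5 - 1\right)\right) = 14 \cdot 2 i - \left(-2244 - -396\right) = 28 i - \left(-2244 + 396\right) = 28 i - -1848 = 28 i + 1848 = 1848 + 28 i$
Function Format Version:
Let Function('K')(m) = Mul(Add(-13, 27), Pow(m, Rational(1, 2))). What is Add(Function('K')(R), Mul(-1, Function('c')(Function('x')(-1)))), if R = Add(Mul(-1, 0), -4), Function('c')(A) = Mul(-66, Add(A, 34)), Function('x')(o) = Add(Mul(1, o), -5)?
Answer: Add(1848, Mul(28, I)) ≈ Add(1848.0, Mul(28.000, I))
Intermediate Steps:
Function('x')(o) = Add(-5, o) (Function('x')(o) = Add(o, -5) = Add(-5, o))
Function('c')(A) = Add(-2244, Mul(-66, A)) (Function('c')(A) = Mul(-66, Add(34, A)) = Add(-2244, Mul(-66, A)))
R = -4 (R = Add(0, -4) = -4)
Function('K')(m) = Mul(14, Pow(m, Rational(1, 2)))
Add(Function('K')(R), Mul(-1, Function('c')(Function('x')(-1)))) = Add(Mul(14, Pow(-4, Rational(1, 2))), Mul(-1, Add(-2244, Mul(-66, Add(-5, -1))))) = Add(Mul(14, Mul(2, I)), Mul(-1, Add(-2244, Mul(-66, -6)))) = Add(Mul(28, I), Mul(-1, Add(-2244, 396))) = Add(Mul(28, I), Mul(-1, -1848)) = Add(Mul(28, I), 1848) = Add(1848, Mul(28, I))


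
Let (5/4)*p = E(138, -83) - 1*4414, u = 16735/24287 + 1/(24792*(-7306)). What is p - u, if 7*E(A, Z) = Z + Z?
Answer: -546722259985461299/153968950065840 ≈ -3550.9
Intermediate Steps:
E(A, Z) = 2*Z/7 (E(A, Z) = (Z + Z)/7 = (2*Z)/7 = 2*Z/7)
u = 3031216416433/4399112859024 (u = 16735*(1/24287) + (1/24792)*(-1/7306) = 16735/24287 - 1/181130352 = 3031216416433/4399112859024 ≈ 0.68905)
p = -124256/35 (p = 4*((2/7)*(-83) - 1*4414)/5 = 4*(-166/7 - 4414)/5 = (⅘)*(-31064/7) = -124256/35 ≈ -3550.2)
p - u = -124256/35 - 1*3031216416433/4399112859024 = -124256/35 - 3031216416433/4399112859024 = -546722259985461299/153968950065840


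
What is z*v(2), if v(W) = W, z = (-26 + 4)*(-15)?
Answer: 660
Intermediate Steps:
z = 330 (z = -22*(-15) = 330)
z*v(2) = 330*2 = 660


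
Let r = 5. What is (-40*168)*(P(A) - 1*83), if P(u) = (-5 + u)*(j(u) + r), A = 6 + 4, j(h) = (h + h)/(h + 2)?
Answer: 333760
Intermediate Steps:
j(h) = 2*h/(2 + h) (j(h) = (2*h)/(2 + h) = 2*h/(2 + h))
A = 10
P(u) = (-5 + u)*(5 + 2*u/(2 + u)) (P(u) = (-5 + u)*(2*u/(2 + u) + 5) = (-5 + u)*(5 + 2*u/(2 + u)))
(-40*168)*(P(A) - 1*83) = (-40*168)*((-50 - 25*10 + 7*10**2)/(2 + 10) - 1*83) = -6720*((-50 - 250 + 7*100)/12 - 83) = -6720*((-50 - 250 + 700)/12 - 83) = -6720*((1/12)*400 - 83) = -6720*(100/3 - 83) = -6720*(-149/3) = 333760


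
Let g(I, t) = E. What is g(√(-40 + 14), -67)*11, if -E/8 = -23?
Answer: 2024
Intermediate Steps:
E = 184 (E = -8*(-23) = 184)
g(I, t) = 184
g(√(-40 + 14), -67)*11 = 184*11 = 2024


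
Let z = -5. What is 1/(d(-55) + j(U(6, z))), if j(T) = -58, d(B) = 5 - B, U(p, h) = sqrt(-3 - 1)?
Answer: 1/2 ≈ 0.50000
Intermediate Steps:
U(p, h) = 2*I (U(p, h) = sqrt(-4) = 2*I)
1/(d(-55) + j(U(6, z))) = 1/((5 - 1*(-55)) - 58) = 1/((5 + 55) - 58) = 1/(60 - 58) = 1/2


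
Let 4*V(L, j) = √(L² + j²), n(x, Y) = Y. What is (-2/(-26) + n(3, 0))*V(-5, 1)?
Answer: √26/52 ≈ 0.098058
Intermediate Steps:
V(L, j) = √(L² + j²)/4
(-2/(-26) + n(3, 0))*V(-5, 1) = (-2/(-26) + 0)*(√((-5)² + 1²)/4) = (-2*(-1/26) + 0)*(√(25 + 1)/4) = (1/13 + 0)*(√26/4) = (√26/4)/13 = √26/52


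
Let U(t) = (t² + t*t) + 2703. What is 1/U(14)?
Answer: 1/3095 ≈ 0.00032310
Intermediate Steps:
U(t) = 2703 + 2*t² (U(t) = (t² + t²) + 2703 = 2*t² + 2703 = 2703 + 2*t²)
1/U(14) = 1/(2703 + 2*14²) = 1/(2703 + 2*196) = 1/(2703 + 392) = 1/3095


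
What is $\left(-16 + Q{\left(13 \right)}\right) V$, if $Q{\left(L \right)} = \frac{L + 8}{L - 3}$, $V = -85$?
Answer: $\frac{2363}{2} \approx 1181.5$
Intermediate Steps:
$Q{\left(L \right)} = \frac{8 + L}{-3 + L}$
$\left(-16 + Q{\left(13 \right)}\right) V = \left(-16 + \frac{8 + 13}{-3 + 13}\right) \left(-85\right) = \left(-16 + \frac{1}{10} \cdot 21\right) \left(-85\right) = \left(-16 + \frac{21}{10}\right) \left(-85\right) = \left(- \frac{139}{10}\right) \left(-85\right) = \frac{2363}{2}$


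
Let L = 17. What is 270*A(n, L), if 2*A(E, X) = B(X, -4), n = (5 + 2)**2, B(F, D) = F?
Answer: 2295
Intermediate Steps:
n = 49 (n = 7**2 = 49)
A(E, X) = X/2
270*A(n, L) = 270*((1/2)*17) = 270*(17/2) = 2295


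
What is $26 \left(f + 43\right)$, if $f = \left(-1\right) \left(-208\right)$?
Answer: $6526$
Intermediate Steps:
$f = 208$
$26 \left(f + 43\right) = 26 \left(208 + 43\right) = 26 \cdot 251 = 6526$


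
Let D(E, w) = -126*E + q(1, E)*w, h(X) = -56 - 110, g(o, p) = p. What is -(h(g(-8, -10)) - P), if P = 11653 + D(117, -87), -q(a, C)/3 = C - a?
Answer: 27353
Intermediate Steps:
q(a, C) = -3*C + 3*a (q(a, C) = -3*(C - a) = -3*C + 3*a)
h(X) = -166
D(E, w) = -126*E + w*(3 - 3*E) (D(E, w) = -126*E + (-3*E + 3*1)*w = -126*E + (-3*E + 3)*w = -126*E + (3 - 3*E)*w = -126*E + w*(3 - 3*E))
P = 27187 (P = 11653 + (-126*117 + 3*(-87) - 3*117*(-87)) = 11653 + (-14742 - 261 + 30537) = 11653 + 15534 = 27187)
-(h(g(-8, -10)) - P) = -(-166 - 1*27187) = -(-166 - 27187) = -1*(-27353) = 27353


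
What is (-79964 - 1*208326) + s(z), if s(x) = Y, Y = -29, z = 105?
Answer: -288319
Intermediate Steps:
s(x) = -29
(-79964 - 1*208326) + s(z) = (-79964 - 1*208326) - 29 = (-79964 - 208326) - 29 = -288290 - 29 = -288319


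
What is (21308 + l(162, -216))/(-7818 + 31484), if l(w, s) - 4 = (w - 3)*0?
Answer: 10656/11833 ≈ 0.90053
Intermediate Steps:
l(w, s) = 4 (l(w, s) = 4 + (w - 3)*0 = 4 + (-3 + w)*0 = 4 + 0 = 4)
(21308 + l(162, -216))/(-7818 + 31484) = (21308 + 4)/(-7818 + 31484) = 21312/23666 = 21312*(1/23666) = 10656/11833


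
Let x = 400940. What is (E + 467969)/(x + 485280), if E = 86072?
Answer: 554041/886220 ≈ 0.62517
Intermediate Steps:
(E + 467969)/(x + 485280) = (86072 + 467969)/(400940 + 485280) = 554041/886220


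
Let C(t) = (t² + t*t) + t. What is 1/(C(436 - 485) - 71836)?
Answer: -1/67083 ≈ -1.4907e-5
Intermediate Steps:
C(t) = t + 2*t² (C(t) = (t² + t²) + t = 2*t² + t = t + 2*t²)
1/(C(436 - 485) - 71836) = 1/((436 - 485)*(1 + 2*(436 - 485)) - 71836) = 1/(-49*(1 + 2*(-49)) - 71836) = 1/(-49*(1 - 98) - 71836) = 1/(-49*(-97) - 71836) = 1/(4753 - 71836) = 1/(-67083) = -1/67083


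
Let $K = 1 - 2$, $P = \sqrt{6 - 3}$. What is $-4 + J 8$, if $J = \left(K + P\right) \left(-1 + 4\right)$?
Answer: $-28 + 24 \sqrt{3} \approx 13.569$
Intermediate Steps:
$P = \sqrt{3} \approx 1.732$
$K = -1$ ($K = 1 - 2 = -1$)
$J = -3 + 3 \sqrt{3}$ ($J = \left(-1 + \sqrt{3}\right) \left(-1 + 4\right) = \left(-1 + \sqrt{3}\right) 3 = -3 + 3 \sqrt{3} \approx 2.1962$)
$-4 + J 8 = -4 + \left(-3 + 3 \sqrt{3}\right) 8 = -4 - \left(24 - 24 \sqrt{3}\right) = -28 + 24 \sqrt{3}$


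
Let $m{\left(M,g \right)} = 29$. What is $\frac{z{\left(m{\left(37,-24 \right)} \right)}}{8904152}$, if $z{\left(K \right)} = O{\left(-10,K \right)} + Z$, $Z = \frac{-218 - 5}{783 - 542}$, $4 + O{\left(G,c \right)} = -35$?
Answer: $- \frac{4811}{1072950316} \approx -4.4839 \cdot 10^{-6}$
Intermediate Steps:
$O{\left(G,c \right)} = -39$ ($O{\left(G,c \right)} = -4 - 35 = -39$)
$Z = - \frac{223}{241} \approx -0.92531$
$z{\left(K \right)} = - \frac{9622}{241}$ ($z{\left(K \right)} = -39 - \frac{223}{241} = - \frac{9622}{241}$)
$\frac{z{\left(m{\left(37,-24 \right)} \right)}}{8904152} = - \frac{9622}{241 \cdot 8904152} = \left(- \frac{9622}{241}\right) \frac{1}{8904152} = - \frac{4811}{1072950316}$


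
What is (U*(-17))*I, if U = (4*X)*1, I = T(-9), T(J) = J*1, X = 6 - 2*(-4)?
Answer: 8568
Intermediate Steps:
X = 14 (X = 6 + 8 = 14)
T(J) = J
I = -9
U = 56 (U = (4*14)*1 = 56*1 = 56)
(U*(-17))*I = (56*(-17))*(-9) = -952*(-9) = 8568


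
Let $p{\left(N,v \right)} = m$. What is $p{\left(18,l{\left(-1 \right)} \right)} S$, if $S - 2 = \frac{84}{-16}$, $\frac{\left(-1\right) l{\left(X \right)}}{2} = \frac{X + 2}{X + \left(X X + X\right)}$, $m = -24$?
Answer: $78$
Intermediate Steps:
$l{\left(X \right)} = - \frac{2 \left(2 + X\right)}{X^{2} + 2 X}$ ($l{\left(X \right)} = - 2 \frac{X + 2}{X + \left(X X + X\right)} = - 2 \frac{2 + X}{X + \left(X^{2} + X\right)} = - 2 \frac{2 + X}{X + \left(X + X^{2}\right)} = - 2 \frac{2 + X}{X^{2} + 2 X} = - \frac{2 \left(2 + X\right)}{X^{2} + 2 X}$)
$p{\left(N,v \right)} = -24$
$S = - \frac{13}{4}$ ($S = 2 + \frac{84}{-16} = 2 + 84 \left(- \frac{1}{16}\right) = 2 - \frac{21}{4} = - \frac{13}{4} \approx -3.25$)
$p{\left(18,l{\left(-1 \right)} \right)} S = \left(-24\right) \left(- \frac{13}{4}\right) = 78$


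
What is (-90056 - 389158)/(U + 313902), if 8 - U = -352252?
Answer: -26623/37009 ≈ -0.71937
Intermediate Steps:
U = 352260 (U = 8 - 1*(-352252) = 8 + 352252 = 352260)
(-90056 - 389158)/(U + 313902) = (-90056 - 389158)/(352260 + 313902) = -479214/666162 = -479214*1/666162 = -26623/37009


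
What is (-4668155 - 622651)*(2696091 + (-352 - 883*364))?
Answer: -12562103537562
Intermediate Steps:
(-4668155 - 622651)*(2696091 + (-352 - 883*364)) = -5290806*(2696091 + (-352 - 321412)) = -5290806*(2696091 - 321764) = -5290806*2374327 = -12562103537562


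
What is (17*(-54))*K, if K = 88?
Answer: -80784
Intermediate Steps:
(17*(-54))*K = (17*(-54))*88 = -918*88 = -80784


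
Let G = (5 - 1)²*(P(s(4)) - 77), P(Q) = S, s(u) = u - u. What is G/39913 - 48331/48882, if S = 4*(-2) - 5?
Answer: -1999425283/1951027266 ≈ -1.0248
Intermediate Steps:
S = -13 (S = -8 - 5 = -13)
s(u) = 0
P(Q) = -13
G = -1440 (G = (5 - 1)²*(-13 - 77) = 4²*(-90) = 16*(-90) = -1440)
G/39913 - 48331/48882 = -1440/39913 - 48331/48882 = -1999425283/1951027266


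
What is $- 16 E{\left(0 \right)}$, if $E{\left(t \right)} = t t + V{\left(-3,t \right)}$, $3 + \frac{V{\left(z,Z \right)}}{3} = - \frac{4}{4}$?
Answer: $192$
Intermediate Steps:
$V{\left(z,Z \right)} = -12$ ($V{\left(z,Z \right)} = -9 + 3 \left(- \frac{4}{4}\right) = -9 + 3 \left(\left(-4\right) \frac{1}{4}\right) = -9 + 3 \left(-1\right) = -9 - 3 = -12$)
$E{\left(t \right)} = -12 + t^{2}$ ($E{\left(t \right)} = t t - 12 = t^{2} - 12 = -12 + t^{2}$)
$- 16 E{\left(0 \right)} = - 16 \left(-12 + 0^{2}\right) = - 16 \left(-12 + 0\right) = \left(-16\right) \left(-12\right) = 192$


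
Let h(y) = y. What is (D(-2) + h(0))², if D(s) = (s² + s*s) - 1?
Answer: 49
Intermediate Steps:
D(s) = -1 + 2*s² (D(s) = (s² + s²) - 1 = 2*s² - 1 = -1 + 2*s²)
(D(-2) + h(0))² = ((-1 + 2*(-2)²) + 0)² = ((-1 + 2*4) + 0)² = ((-1 + 8) + 0)² = (7 + 0)² = 7² = 49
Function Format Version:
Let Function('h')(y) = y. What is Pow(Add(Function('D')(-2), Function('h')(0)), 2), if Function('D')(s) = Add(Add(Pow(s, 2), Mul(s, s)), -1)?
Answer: 49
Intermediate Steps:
Function('D')(s) = Add(-1, Mul(2, Pow(s, 2))) (Function('D')(s) = Add(Add(Pow(s, 2), Pow(s, 2)), -1) = Add(Mul(2, Pow(s, 2)), -1) = Add(-1, Mul(2, Pow(s, 2))))
Pow(Add(Function('D')(-2), Function('h')(0)), 2) = Pow(Add(Add(-1, Mul(2, Pow(-2, 2))), 0), 2) = Pow(Add(Add(-1, Mul(2, 4)), 0), 2) = Pow(Add(Add(-1, 8), 0), 2) = Pow(Add(7, 0), 2) = Pow(7, 2) = 49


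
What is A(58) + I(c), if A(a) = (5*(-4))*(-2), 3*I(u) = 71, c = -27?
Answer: 191/3 ≈ 63.667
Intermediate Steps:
I(u) = 71/3 (I(u) = (1/3)*71 = 71/3)
A(a) = 40 (A(a) = -20*(-2) = 40)
A(58) + I(c) = 40 + 71/3 = 191/3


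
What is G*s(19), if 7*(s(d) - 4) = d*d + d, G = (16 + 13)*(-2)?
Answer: -23664/7 ≈ -3380.6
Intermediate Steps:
G = -58 (G = 29*(-2) = -58)
s(d) = 4 + d/7 + d²/7 (s(d) = 4 + (d*d + d)/7 = 4 + (d² + d)/7 = 4 + (d + d²)/7 = 4 + (d/7 + d²/7) = 4 + d/7 + d²/7)
G*s(19) = -58*(4 + (⅐)*19 + (⅐)*19²) = -58*(4 + 19/7 + (⅐)*361) = -58*(4 + 19/7 + 361/7) = -58*408/7 = -23664/7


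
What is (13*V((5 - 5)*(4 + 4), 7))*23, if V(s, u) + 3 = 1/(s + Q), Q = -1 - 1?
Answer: -2093/2 ≈ -1046.5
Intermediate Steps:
Q = -2
V(s, u) = -3 + 1/(-2 + s) (V(s, u) = -3 + 1/(s - 2) = -3 + 1/(-2 + s))
(13*V((5 - 5)*(4 + 4), 7))*23 = (13*((7 - 3*(5 - 5)*(4 + 4))/(-2 + (5 - 5)*(4 + 4))))*23 = (13*((7 - 0*8)/(-2 + 0*8)))*23 = (13*((7 - 3*0)/(-2 + 0)))*23 = (13*((7 + 0)/(-2)))*23 = (13*(-½*7))*23 = (13*(-7/2))*23 = -91/2*23 = -2093/2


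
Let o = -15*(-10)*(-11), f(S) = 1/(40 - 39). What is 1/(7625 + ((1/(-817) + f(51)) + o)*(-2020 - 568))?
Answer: 817/3492871217 ≈ 2.3390e-7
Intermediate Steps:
f(S) = 1 (f(S) = 1/1 = 1)
o = -1650 (o = 150*(-11) = -1650)
1/(7625 + ((1/(-817) + f(51)) + o)*(-2020 - 568)) = 1/(7625 + ((1/(-817) + 1) - 1650)*(-2020 - 568)) = 1/(7625 + ((-1/817 + 1) - 1650)*(-2588)) = 1/(7625 + (816/817 - 1650)*(-2588)) = 1/(7625 - 1347234/817*(-2588)) = 1/(7625 + 3486641592/817) = 1/(3492871217/817) = 817/3492871217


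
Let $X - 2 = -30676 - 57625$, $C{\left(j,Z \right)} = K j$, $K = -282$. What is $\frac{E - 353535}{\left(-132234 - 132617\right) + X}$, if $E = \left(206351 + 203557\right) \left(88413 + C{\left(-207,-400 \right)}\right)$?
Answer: $- \frac{60168812061}{353150} \approx -1.7038 \cdot 10^{5}$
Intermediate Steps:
$C{\left(j,Z \right)} = - 282 j$
$X = -88299$ ($X = 2 - 88301 = -88299$)
$E = 60169165596$ ($E = \left(206351 + 203557\right) \left(88413 - -58374\right) = 409908 \left(88413 + 58374\right) = 409908 \cdot 146787 = 60169165596$)
$\frac{E - 353535}{\left(-132234 - 132617\right) + X} = \frac{60169165596 - 353535}{\left(-132234 - 132617\right) - 88299} = \frac{60168812061}{\left(-132234 - 132617\right) - 88299} = \frac{60168812061}{-264851 - 88299} = \frac{60168812061}{-353150} = 60168812061 \left(- \frac{1}{353150}\right) = - \frac{60168812061}{353150}$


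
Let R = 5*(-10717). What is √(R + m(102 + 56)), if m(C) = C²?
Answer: I*√28621 ≈ 169.18*I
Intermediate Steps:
R = -53585
√(R + m(102 + 56)) = √(-53585 + (102 + 56)²) = √(-53585 + 158²) = √(-53585 + 24964) = √(-28621) = I*√28621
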